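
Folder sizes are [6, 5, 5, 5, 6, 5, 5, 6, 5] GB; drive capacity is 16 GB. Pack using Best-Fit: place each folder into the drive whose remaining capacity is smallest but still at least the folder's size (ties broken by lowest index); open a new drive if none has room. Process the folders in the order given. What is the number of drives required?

drive 1: place 6 GB, 10 GB left
drive 1: place 5 GB, 5 GB left
drive 1: place 5 GB, 0 GB left
drive 2: place 5 GB, 11 GB left
drive 2: place 6 GB, 5 GB left
drive 2: place 5 GB, 0 GB left
drive 3: place 5 GB, 11 GB left
drive 3: place 6 GB, 5 GB left
drive 3: place 5 GB, 0 GB left

3 drives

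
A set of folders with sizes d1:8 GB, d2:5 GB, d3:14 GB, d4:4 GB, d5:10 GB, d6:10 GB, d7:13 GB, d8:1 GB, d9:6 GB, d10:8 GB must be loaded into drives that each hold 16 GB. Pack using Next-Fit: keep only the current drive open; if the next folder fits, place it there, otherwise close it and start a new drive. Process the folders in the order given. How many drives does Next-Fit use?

d1 (8 GB) → drive 1 (remaining 8 GB)
d2 (5 GB) → drive 1 (remaining 3 GB)
d3 (14 GB) → drive 2 (remaining 2 GB)
d4 (4 GB) → drive 3 (remaining 12 GB)
d5 (10 GB) → drive 3 (remaining 2 GB)
d6 (10 GB) → drive 4 (remaining 6 GB)
d7 (13 GB) → drive 5 (remaining 3 GB)
d8 (1 GB) → drive 5 (remaining 2 GB)
d9 (6 GB) → drive 6 (remaining 10 GB)
d10 (8 GB) → drive 6 (remaining 2 GB)
Final drives: [8,5] [14] [4,10] [10] [13,1] [6,8].

6 drives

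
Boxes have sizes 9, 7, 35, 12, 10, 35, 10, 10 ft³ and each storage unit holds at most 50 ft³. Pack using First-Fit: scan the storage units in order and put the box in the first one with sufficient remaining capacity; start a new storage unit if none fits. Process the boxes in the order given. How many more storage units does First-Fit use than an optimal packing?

0

First-Fit: [9,7,12,10,10] [35,10] [35] → 3 storage units.
Total size 128 ft³; any packing needs at least ⌈128/50⌉ = 3 storage units.
So 3 is already optimal.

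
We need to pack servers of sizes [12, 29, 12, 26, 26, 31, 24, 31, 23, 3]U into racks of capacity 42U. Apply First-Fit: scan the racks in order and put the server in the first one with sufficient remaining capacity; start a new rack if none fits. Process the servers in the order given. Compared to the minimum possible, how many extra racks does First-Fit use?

0

First-Fit: [12,29] [12,26,3] [26] [31] [24] [31] [23] → 7 racks.
7 servers exceed 21U (half the capacity), and no two of those can share a rack, so at least 7 racks are needed.
So 7 is already optimal.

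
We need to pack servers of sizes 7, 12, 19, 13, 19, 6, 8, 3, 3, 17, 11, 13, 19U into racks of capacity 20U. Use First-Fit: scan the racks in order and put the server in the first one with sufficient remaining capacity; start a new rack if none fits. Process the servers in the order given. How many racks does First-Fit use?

7U → rack 1 (remaining 13U)
12U → rack 1 (remaining 1U)
19U → rack 2 (remaining 1U)
13U → rack 3 (remaining 7U)
19U → rack 4 (remaining 1U)
6U → rack 3 (remaining 1U)
8U → rack 5 (remaining 12U)
3U → rack 5 (remaining 9U)
3U → rack 5 (remaining 6U)
17U → rack 6 (remaining 3U)
11U → rack 7 (remaining 9U)
13U → rack 8 (remaining 7U)
19U → rack 9 (remaining 1U)
Final racks: [7,12] [19] [13,6] [19] [8,3,3] [17] [11] [13] [19].

9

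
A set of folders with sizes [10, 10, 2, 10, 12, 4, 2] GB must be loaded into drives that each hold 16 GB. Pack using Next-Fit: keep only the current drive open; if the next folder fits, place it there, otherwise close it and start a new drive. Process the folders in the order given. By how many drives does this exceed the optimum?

1

Next-Fit: [10] [10,2] [10] [12,4] [2] → 5 drives.
Total size 50 GB; any packing needs at least ⌈50/16⌉ = 4 drives.
An optimal packing achieves that bound: [12,4] [10,2,2] [10] [10] → 4 drives.
Excess: 5 − 4 = 1.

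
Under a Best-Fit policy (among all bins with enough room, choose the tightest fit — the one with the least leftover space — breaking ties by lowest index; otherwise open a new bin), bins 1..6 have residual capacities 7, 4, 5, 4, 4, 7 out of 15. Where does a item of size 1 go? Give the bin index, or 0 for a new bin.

Bins with room: bin 1 (7), bin 2 (4), bin 3 (5), bin 4 (4), bin 5 (4), bin 6 (7).
Tightest fit is bin 2 with 4 free.

2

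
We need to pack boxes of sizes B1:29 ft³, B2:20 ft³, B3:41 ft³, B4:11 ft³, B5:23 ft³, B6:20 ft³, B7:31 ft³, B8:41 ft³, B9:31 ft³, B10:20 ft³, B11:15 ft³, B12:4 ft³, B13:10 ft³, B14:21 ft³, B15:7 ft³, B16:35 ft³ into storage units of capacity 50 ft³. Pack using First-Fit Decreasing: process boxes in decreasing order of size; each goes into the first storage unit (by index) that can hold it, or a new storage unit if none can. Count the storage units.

Sorted descending: 41, 41, 35, 31, 31, 29, 23, 21, 20, 20, 20, 15, 11, 10, 7, 4.
storage unit 1: place 41 ft³, 9 ft³ left
storage unit 2: place 41 ft³, 9 ft³ left
storage unit 3: place 35 ft³, 15 ft³ left
storage unit 4: place 31 ft³, 19 ft³ left
storage unit 5: place 31 ft³, 19 ft³ left
storage unit 6: place 29 ft³, 21 ft³ left
storage unit 7: place 23 ft³, 27 ft³ left
storage unit 6: place 21 ft³, 0 ft³ left
storage unit 7: place 20 ft³, 7 ft³ left
storage unit 8: place 20 ft³, 30 ft³ left
storage unit 8: place 20 ft³, 10 ft³ left
storage unit 3: place 15 ft³, 0 ft³ left
storage unit 4: place 11 ft³, 8 ft³ left
storage unit 5: place 10 ft³, 9 ft³ left
storage unit 1: place 7 ft³, 2 ft³ left
storage unit 2: place 4 ft³, 5 ft³ left

8 storage units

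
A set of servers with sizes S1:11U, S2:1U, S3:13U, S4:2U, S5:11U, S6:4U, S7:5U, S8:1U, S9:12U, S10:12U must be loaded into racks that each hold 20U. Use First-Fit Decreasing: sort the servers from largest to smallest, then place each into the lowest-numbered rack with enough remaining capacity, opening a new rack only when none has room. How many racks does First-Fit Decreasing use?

5

Sorted descending: 13, 12, 12, 11, 11, 5, 4, 2, 1, 1.
13U → rack 1 (remaining 7U)
12U → rack 2 (remaining 8U)
12U → rack 3 (remaining 8U)
11U → rack 4 (remaining 9U)
11U → rack 5 (remaining 9U)
5U → rack 1 (remaining 2U)
4U → rack 2 (remaining 4U)
2U → rack 1 (remaining 0U)
1U → rack 2 (remaining 3U)
1U → rack 2 (remaining 2U)
Final racks: [13,5,2] [12,4,1,1] [12] [11] [11].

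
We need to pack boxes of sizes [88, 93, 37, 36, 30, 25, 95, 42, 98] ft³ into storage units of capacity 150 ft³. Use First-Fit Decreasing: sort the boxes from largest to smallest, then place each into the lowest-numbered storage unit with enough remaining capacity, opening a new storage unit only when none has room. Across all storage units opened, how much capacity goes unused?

Sorted descending: 98, 95, 93, 88, 42, 37, 36, 30, 25.
Put 98 ft³ in storage unit 1; 52 ft³ remain.
Put 95 ft³ in storage unit 2; 55 ft³ remain.
Put 93 ft³ in storage unit 3; 57 ft³ remain.
Put 88 ft³ in storage unit 4; 62 ft³ remain.
Put 42 ft³ in storage unit 1; 10 ft³ remain.
Put 37 ft³ in storage unit 2; 18 ft³ remain.
Put 36 ft³ in storage unit 3; 21 ft³ remain.
Put 30 ft³ in storage unit 4; 32 ft³ remain.
Put 25 ft³ in storage unit 4; 7 ft³ remain.
4 storage units × 150 ft³ = 600 ft³; used 544 ft³; unused 56 ft³.

56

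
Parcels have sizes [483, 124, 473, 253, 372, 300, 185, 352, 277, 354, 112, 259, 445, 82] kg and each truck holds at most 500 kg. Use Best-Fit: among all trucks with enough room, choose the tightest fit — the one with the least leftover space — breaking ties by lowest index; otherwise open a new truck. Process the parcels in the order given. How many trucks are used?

10

Put 483 kg in truck 1; 17 kg remain.
Put 124 kg in truck 2; 376 kg remain.
Put 473 kg in truck 3; 27 kg remain.
Put 253 kg in truck 2; 123 kg remain.
Put 372 kg in truck 4; 128 kg remain.
Put 300 kg in truck 5; 200 kg remain.
Put 185 kg in truck 5; 15 kg remain.
Put 352 kg in truck 6; 148 kg remain.
Put 277 kg in truck 7; 223 kg remain.
Put 354 kg in truck 8; 146 kg remain.
Put 112 kg in truck 2; 11 kg remain.
Put 259 kg in truck 9; 241 kg remain.
Put 445 kg in truck 10; 55 kg remain.
Put 82 kg in truck 4; 46 kg remain.
Final trucks: [483] [124,253,112] [473] [372,82] [300,185] [352] [277] [354] [259] [445].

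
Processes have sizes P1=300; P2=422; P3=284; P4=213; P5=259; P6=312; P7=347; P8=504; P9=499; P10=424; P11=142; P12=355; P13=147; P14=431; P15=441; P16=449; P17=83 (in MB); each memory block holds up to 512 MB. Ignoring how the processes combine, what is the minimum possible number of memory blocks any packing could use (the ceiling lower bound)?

11 memory blocks

Total size = 300 + 422 + 284 + 213 + 259 + 312 + 347 + 504 + 499 + 424 + 142 + 355 + 147 + 431 + 441 + 449 + 83 = 5612 MB.
⌈5612 / 512⌉ = 11.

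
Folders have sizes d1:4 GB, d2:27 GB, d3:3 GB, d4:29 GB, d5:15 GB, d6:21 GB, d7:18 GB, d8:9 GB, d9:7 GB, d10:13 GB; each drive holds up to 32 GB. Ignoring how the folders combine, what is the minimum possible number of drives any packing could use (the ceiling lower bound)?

5

Total size = 4 + 27 + 3 + 29 + 15 + 21 + 18 + 9 + 7 + 13 = 146 GB.
⌈146 / 32⌉ = 5.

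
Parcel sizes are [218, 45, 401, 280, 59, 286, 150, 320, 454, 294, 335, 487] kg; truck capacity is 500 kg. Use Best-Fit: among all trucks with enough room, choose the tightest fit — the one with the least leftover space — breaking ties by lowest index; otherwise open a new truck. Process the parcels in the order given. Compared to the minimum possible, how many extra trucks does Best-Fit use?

Best-Fit: [218,45] [401,59] [280] [286,150] [320] [454] [294] [335] [487] → 9 trucks.
8 parcels exceed 250 kg (half the capacity), and no two of those can share a truck, so at least 8 trucks are needed.
An optimal packing achieves that bound: [487] [454,45] [401,59] [335,150] [320] [294] [286] [280,218] → 8 trucks.
Excess: 9 − 8 = 1.

1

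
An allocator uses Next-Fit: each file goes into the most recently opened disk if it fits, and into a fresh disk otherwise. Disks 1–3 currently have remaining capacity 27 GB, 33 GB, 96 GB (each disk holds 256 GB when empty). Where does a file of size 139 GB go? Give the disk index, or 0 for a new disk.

0

Next-Fit only looks at disk 3, which has 96 GB free.
139 GB does not fit, so a new disk is opened.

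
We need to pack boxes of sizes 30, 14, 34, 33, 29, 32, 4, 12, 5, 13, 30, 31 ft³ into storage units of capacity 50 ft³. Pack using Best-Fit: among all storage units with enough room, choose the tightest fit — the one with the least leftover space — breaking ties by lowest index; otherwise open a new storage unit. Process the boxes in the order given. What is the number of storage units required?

storage unit 1: place 30 ft³, 20 ft³ left
storage unit 1: place 14 ft³, 6 ft³ left
storage unit 2: place 34 ft³, 16 ft³ left
storage unit 3: place 33 ft³, 17 ft³ left
storage unit 4: place 29 ft³, 21 ft³ left
storage unit 5: place 32 ft³, 18 ft³ left
storage unit 1: place 4 ft³, 2 ft³ left
storage unit 2: place 12 ft³, 4 ft³ left
storage unit 3: place 5 ft³, 12 ft³ left
storage unit 5: place 13 ft³, 5 ft³ left
storage unit 6: place 30 ft³, 20 ft³ left
storage unit 7: place 31 ft³, 19 ft³ left

7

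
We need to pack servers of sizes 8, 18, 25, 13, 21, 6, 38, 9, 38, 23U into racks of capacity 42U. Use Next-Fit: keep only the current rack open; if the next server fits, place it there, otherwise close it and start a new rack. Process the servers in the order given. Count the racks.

7 racks

Put 8U in rack 1; 34U remain.
Put 18U in rack 1; 16U remain.
Put 25U in rack 2; 17U remain.
Put 13U in rack 2; 4U remain.
Put 21U in rack 3; 21U remain.
Put 6U in rack 3; 15U remain.
Put 38U in rack 4; 4U remain.
Put 9U in rack 5; 33U remain.
Put 38U in rack 6; 4U remain.
Put 23U in rack 7; 19U remain.
Final racks: [8,18] [25,13] [21,6] [38] [9] [38] [23].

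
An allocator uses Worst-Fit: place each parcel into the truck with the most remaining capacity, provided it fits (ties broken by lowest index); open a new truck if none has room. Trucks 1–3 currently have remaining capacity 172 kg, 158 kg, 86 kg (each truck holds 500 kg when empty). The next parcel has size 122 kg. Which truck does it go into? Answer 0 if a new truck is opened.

Trucks with room: truck 1 (172 kg), truck 2 (158 kg).
Most room is truck 1 with 172 kg free.

1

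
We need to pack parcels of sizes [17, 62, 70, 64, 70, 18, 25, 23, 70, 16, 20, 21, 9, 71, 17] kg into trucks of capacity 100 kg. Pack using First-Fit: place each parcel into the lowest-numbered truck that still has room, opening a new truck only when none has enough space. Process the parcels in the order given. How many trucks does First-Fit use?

truck 1: place 17 kg, 83 kg left
truck 1: place 62 kg, 21 kg left
truck 2: place 70 kg, 30 kg left
truck 3: place 64 kg, 36 kg left
truck 4: place 70 kg, 30 kg left
truck 1: place 18 kg, 3 kg left
truck 2: place 25 kg, 5 kg left
truck 3: place 23 kg, 13 kg left
truck 5: place 70 kg, 30 kg left
truck 4: place 16 kg, 14 kg left
truck 5: place 20 kg, 10 kg left
truck 6: place 21 kg, 79 kg left
truck 3: place 9 kg, 4 kg left
truck 6: place 71 kg, 8 kg left
truck 7: place 17 kg, 83 kg left
Final trucks: [17,62,18] [70,25] [64,23,9] [70,16] [70,20] [21,71] [17].

7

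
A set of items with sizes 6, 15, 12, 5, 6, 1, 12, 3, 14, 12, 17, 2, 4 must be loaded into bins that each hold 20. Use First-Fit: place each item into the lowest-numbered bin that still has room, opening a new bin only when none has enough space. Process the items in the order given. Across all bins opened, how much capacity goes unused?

11

bin 1: place 6, 14 left
bin 2: place 15, 5 left
bin 1: place 12, 2 left
bin 2: place 5, 0 left
bin 3: place 6, 14 left
bin 1: place 1, 1 left
bin 3: place 12, 2 left
bin 4: place 3, 17 left
bin 4: place 14, 3 left
bin 5: place 12, 8 left
bin 6: place 17, 3 left
bin 3: place 2, 0 left
bin 5: place 4, 4 left
6 bins × 20 = 120; used 109; unused 11.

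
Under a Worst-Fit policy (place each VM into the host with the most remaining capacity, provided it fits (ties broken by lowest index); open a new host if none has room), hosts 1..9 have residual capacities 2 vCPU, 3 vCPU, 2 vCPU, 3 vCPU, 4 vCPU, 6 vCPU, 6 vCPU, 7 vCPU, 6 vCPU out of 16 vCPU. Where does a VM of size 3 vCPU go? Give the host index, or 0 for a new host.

Hosts with room: host 2 (3 vCPU), host 4 (3 vCPU), host 5 (4 vCPU), host 6 (6 vCPU), host 7 (6 vCPU), host 8 (7 vCPU), host 9 (6 vCPU).
Most room is host 8 with 7 vCPU free.

8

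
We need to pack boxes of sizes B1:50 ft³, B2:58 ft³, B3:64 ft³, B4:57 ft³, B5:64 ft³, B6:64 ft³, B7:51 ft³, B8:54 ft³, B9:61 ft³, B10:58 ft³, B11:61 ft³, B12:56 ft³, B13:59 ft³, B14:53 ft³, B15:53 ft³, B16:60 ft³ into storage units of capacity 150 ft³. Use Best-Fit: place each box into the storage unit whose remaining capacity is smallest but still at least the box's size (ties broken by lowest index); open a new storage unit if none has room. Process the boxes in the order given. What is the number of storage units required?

storage unit 1: place B1 (50 ft³), 100 ft³ left
storage unit 1: place B2 (58 ft³), 42 ft³ left
storage unit 2: place B3 (64 ft³), 86 ft³ left
storage unit 2: place B4 (57 ft³), 29 ft³ left
storage unit 3: place B5 (64 ft³), 86 ft³ left
storage unit 3: place B6 (64 ft³), 22 ft³ left
storage unit 4: place B7 (51 ft³), 99 ft³ left
storage unit 4: place B8 (54 ft³), 45 ft³ left
storage unit 5: place B9 (61 ft³), 89 ft³ left
storage unit 5: place B10 (58 ft³), 31 ft³ left
storage unit 6: place B11 (61 ft³), 89 ft³ left
storage unit 6: place B12 (56 ft³), 33 ft³ left
storage unit 7: place B13 (59 ft³), 91 ft³ left
storage unit 7: place B14 (53 ft³), 38 ft³ left
storage unit 8: place B15 (53 ft³), 97 ft³ left
storage unit 8: place B16 (60 ft³), 37 ft³ left

8 storage units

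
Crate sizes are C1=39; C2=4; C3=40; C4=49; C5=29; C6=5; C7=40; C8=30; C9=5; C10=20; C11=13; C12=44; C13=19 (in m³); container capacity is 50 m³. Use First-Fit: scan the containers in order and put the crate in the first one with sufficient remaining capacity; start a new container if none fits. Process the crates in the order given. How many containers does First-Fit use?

8 containers

Put C1 (39 m³) in container 1; 11 m³ remain.
Put C2 (4 m³) in container 1; 7 m³ remain.
Put C3 (40 m³) in container 2; 10 m³ remain.
Put C4 (49 m³) in container 3; 1 m³ remain.
Put C5 (29 m³) in container 4; 21 m³ remain.
Put C6 (5 m³) in container 1; 2 m³ remain.
Put C7 (40 m³) in container 5; 10 m³ remain.
Put C8 (30 m³) in container 6; 20 m³ remain.
Put C9 (5 m³) in container 2; 5 m³ remain.
Put C10 (20 m³) in container 4; 1 m³ remain.
Put C11 (13 m³) in container 6; 7 m³ remain.
Put C12 (44 m³) in container 7; 6 m³ remain.
Put C13 (19 m³) in container 8; 31 m³ remain.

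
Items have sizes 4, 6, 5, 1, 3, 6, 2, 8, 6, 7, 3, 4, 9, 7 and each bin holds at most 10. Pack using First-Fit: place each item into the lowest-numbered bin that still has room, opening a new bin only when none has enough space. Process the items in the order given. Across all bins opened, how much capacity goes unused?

4 → bin 1 (remaining 6)
6 → bin 1 (remaining 0)
5 → bin 2 (remaining 5)
1 → bin 2 (remaining 4)
3 → bin 2 (remaining 1)
6 → bin 3 (remaining 4)
2 → bin 3 (remaining 2)
8 → bin 4 (remaining 2)
6 → bin 5 (remaining 4)
7 → bin 6 (remaining 3)
3 → bin 5 (remaining 1)
4 → bin 7 (remaining 6)
9 → bin 8 (remaining 1)
7 → bin 9 (remaining 3)
9 bins × 10 = 90; used 71; unused 19.

19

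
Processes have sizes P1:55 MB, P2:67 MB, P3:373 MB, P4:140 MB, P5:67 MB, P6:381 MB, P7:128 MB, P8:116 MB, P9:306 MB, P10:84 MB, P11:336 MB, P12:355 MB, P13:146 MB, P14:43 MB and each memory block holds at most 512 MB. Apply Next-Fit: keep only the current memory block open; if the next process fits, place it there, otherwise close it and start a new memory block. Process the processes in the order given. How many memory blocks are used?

P1 (55 MB) → memory block 1 (remaining 457 MB)
P2 (67 MB) → memory block 1 (remaining 390 MB)
P3 (373 MB) → memory block 1 (remaining 17 MB)
P4 (140 MB) → memory block 2 (remaining 372 MB)
P5 (67 MB) → memory block 2 (remaining 305 MB)
P6 (381 MB) → memory block 3 (remaining 131 MB)
P7 (128 MB) → memory block 3 (remaining 3 MB)
P8 (116 MB) → memory block 4 (remaining 396 MB)
P9 (306 MB) → memory block 4 (remaining 90 MB)
P10 (84 MB) → memory block 4 (remaining 6 MB)
P11 (336 MB) → memory block 5 (remaining 176 MB)
P12 (355 MB) → memory block 6 (remaining 157 MB)
P13 (146 MB) → memory block 6 (remaining 11 MB)
P14 (43 MB) → memory block 7 (remaining 469 MB)
Final memory blocks: [55,67,373] [140,67] [381,128] [116,306,84] [336] [355,146] [43].

7 memory blocks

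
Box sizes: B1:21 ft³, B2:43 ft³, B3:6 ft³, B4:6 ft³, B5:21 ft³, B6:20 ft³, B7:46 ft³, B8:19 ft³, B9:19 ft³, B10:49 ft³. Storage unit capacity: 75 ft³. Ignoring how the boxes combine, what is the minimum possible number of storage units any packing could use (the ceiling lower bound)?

Total size = 21 + 43 + 6 + 6 + 21 + 20 + 46 + 19 + 19 + 49 = 250 ft³.
⌈250 / 75⌉ = 4.

4 storage units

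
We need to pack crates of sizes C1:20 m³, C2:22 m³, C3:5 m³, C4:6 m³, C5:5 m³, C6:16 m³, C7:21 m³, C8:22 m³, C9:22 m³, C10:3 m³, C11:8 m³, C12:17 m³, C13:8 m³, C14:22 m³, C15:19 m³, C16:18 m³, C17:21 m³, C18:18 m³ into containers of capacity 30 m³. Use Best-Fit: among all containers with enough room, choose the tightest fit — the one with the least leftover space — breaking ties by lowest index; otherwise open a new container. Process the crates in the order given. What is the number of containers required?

12 containers

Put C1 (20 m³) in container 1; 10 m³ remain.
Put C2 (22 m³) in container 2; 8 m³ remain.
Put C3 (5 m³) in container 2; 3 m³ remain.
Put C4 (6 m³) in container 1; 4 m³ remain.
Put C5 (5 m³) in container 3; 25 m³ remain.
Put C6 (16 m³) in container 3; 9 m³ remain.
Put C7 (21 m³) in container 4; 9 m³ remain.
Put C8 (22 m³) in container 5; 8 m³ remain.
Put C9 (22 m³) in container 6; 8 m³ remain.
Put C10 (3 m³) in container 2; 0 m³ remain.
Put C11 (8 m³) in container 5; 0 m³ remain.
Put C12 (17 m³) in container 7; 13 m³ remain.
Put C13 (8 m³) in container 6; 0 m³ remain.
Put C14 (22 m³) in container 8; 8 m³ remain.
Put C15 (19 m³) in container 9; 11 m³ remain.
Put C16 (18 m³) in container 10; 12 m³ remain.
Put C17 (21 m³) in container 11; 9 m³ remain.
Put C18 (18 m³) in container 12; 12 m³ remain.
Final containers: [20,6] [22,5,3] [5,16] [21] [22,8] [22,8] [17] [22] [19] [18] [21] [18].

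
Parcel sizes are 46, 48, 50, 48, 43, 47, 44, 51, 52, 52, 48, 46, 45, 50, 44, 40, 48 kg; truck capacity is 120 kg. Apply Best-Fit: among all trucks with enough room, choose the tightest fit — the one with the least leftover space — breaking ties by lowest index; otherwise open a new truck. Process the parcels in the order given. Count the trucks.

Put 46 kg in truck 1; 74 kg remain.
Put 48 kg in truck 1; 26 kg remain.
Put 50 kg in truck 2; 70 kg remain.
Put 48 kg in truck 2; 22 kg remain.
Put 43 kg in truck 3; 77 kg remain.
Put 47 kg in truck 3; 30 kg remain.
Put 44 kg in truck 4; 76 kg remain.
Put 51 kg in truck 4; 25 kg remain.
Put 52 kg in truck 5; 68 kg remain.
Put 52 kg in truck 5; 16 kg remain.
Put 48 kg in truck 6; 72 kg remain.
Put 46 kg in truck 6; 26 kg remain.
Put 45 kg in truck 7; 75 kg remain.
Put 50 kg in truck 7; 25 kg remain.
Put 44 kg in truck 8; 76 kg remain.
Put 40 kg in truck 8; 36 kg remain.
Put 48 kg in truck 9; 72 kg remain.
Final trucks: [46,48] [50,48] [43,47] [44,51] [52,52] [48,46] [45,50] [44,40] [48].

9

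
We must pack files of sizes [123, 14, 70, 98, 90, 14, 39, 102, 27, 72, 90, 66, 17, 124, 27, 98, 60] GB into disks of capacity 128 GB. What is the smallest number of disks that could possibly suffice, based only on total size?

9

Total size = 123 + 14 + 70 + 98 + 90 + 14 + 39 + 102 + 27 + 72 + 90 + 66 + 17 + 124 + 27 + 98 + 60 = 1131 GB.
⌈1131 / 128⌉ = 9.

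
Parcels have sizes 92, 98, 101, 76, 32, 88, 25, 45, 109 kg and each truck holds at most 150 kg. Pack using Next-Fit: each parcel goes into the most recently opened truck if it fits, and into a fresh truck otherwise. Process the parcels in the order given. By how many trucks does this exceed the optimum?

Next-Fit: [92] [98] [101] [76,32] [88,25] [45] [109] → 7 trucks.
6 parcels exceed 75 kg (half the capacity), and no two of those can share a truck, so at least 6 trucks are needed.
An optimal packing achieves that bound: [109,32] [101,45] [98,25] [92] [88] [76] → 6 trucks.
Excess: 7 − 6 = 1.

1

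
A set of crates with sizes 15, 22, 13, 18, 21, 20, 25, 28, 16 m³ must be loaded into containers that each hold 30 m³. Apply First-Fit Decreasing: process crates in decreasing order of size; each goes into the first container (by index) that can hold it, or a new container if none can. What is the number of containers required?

Sorted descending: 28, 25, 22, 21, 20, 18, 16, 15, 13.
container 1: place 28 m³, 2 m³ left
container 2: place 25 m³, 5 m³ left
container 3: place 22 m³, 8 m³ left
container 4: place 21 m³, 9 m³ left
container 5: place 20 m³, 10 m³ left
container 6: place 18 m³, 12 m³ left
container 7: place 16 m³, 14 m³ left
container 8: place 15 m³, 15 m³ left
container 7: place 13 m³, 1 m³ left

8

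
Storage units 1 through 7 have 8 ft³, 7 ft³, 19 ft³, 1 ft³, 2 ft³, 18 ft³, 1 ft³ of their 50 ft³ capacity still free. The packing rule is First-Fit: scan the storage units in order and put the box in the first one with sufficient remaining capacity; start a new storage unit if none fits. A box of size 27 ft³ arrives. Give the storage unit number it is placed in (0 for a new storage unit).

No storage unit has ≥ 27 ft³ free, so a new storage unit is opened.

0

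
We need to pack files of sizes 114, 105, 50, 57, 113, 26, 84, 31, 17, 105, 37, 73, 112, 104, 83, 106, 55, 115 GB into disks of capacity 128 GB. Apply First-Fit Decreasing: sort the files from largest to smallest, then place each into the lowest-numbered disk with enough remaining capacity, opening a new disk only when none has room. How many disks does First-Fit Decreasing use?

Sorted descending: 115, 114, 113, 112, 106, 105, 105, 104, 84, 83, 73, 57, 55, 50, 37, 31, 26, 17.
disk 1: place 115 GB, 13 GB left
disk 2: place 114 GB, 14 GB left
disk 3: place 113 GB, 15 GB left
disk 4: place 112 GB, 16 GB left
disk 5: place 106 GB, 22 GB left
disk 6: place 105 GB, 23 GB left
disk 7: place 105 GB, 23 GB left
disk 8: place 104 GB, 24 GB left
disk 9: place 84 GB, 44 GB left
disk 10: place 83 GB, 45 GB left
disk 11: place 73 GB, 55 GB left
disk 12: place 57 GB, 71 GB left
disk 11: place 55 GB, 0 GB left
disk 12: place 50 GB, 21 GB left
disk 9: place 37 GB, 7 GB left
disk 10: place 31 GB, 14 GB left
disk 13: place 26 GB, 102 GB left
disk 5: place 17 GB, 5 GB left
Final disks: [115] [114] [113] [112] [106,17] [105] [105] [104] [84,37] [83,31] [73,55] [57,50] [26].

13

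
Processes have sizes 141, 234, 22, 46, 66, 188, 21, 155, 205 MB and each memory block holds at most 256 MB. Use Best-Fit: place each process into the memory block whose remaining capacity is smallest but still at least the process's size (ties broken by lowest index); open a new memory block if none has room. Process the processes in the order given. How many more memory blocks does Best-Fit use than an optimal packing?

Best-Fit: [141,46,66] [234,22] [188,21] [155] [205] → 5 memory blocks.
Total size 1078 MB; any packing needs at least ⌈1078/256⌉ = 5 memory blocks.
So 5 is already optimal.

0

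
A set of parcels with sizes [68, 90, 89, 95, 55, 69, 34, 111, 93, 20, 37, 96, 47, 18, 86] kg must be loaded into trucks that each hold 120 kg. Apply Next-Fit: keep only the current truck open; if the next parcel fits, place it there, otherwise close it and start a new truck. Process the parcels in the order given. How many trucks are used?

Put 68 kg in truck 1; 52 kg remain.
Put 90 kg in truck 2; 30 kg remain.
Put 89 kg in truck 3; 31 kg remain.
Put 95 kg in truck 4; 25 kg remain.
Put 55 kg in truck 5; 65 kg remain.
Put 69 kg in truck 6; 51 kg remain.
Put 34 kg in truck 6; 17 kg remain.
Put 111 kg in truck 7; 9 kg remain.
Put 93 kg in truck 8; 27 kg remain.
Put 20 kg in truck 8; 7 kg remain.
Put 37 kg in truck 9; 83 kg remain.
Put 96 kg in truck 10; 24 kg remain.
Put 47 kg in truck 11; 73 kg remain.
Put 18 kg in truck 11; 55 kg remain.
Put 86 kg in truck 12; 34 kg remain.
Final trucks: [68] [90] [89] [95] [55] [69,34] [111] [93,20] [37] [96] [47,18] [86].

12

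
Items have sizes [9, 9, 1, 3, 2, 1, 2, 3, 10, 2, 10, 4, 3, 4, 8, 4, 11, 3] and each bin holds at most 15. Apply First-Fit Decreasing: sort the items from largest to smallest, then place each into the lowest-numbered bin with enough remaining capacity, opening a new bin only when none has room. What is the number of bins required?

Sorted descending: 11, 10, 10, 9, 9, 8, 4, 4, 4, 3, 3, 3, 3, 2, 2, 2, 1, 1.
11 → bin 1 (remaining 4)
10 → bin 2 (remaining 5)
10 → bin 3 (remaining 5)
9 → bin 4 (remaining 6)
9 → bin 5 (remaining 6)
8 → bin 6 (remaining 7)
4 → bin 1 (remaining 0)
4 → bin 2 (remaining 1)
4 → bin 3 (remaining 1)
3 → bin 4 (remaining 3)
3 → bin 4 (remaining 0)
3 → bin 5 (remaining 3)
3 → bin 5 (remaining 0)
2 → bin 6 (remaining 5)
2 → bin 6 (remaining 3)
2 → bin 6 (remaining 1)
1 → bin 2 (remaining 0)
1 → bin 3 (remaining 0)

6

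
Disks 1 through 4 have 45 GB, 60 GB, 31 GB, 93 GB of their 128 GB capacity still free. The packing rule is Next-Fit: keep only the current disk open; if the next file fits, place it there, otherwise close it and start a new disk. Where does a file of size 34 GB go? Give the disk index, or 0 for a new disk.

Next-Fit only looks at disk 4, which has 93 GB free.
34 GB fits there.

4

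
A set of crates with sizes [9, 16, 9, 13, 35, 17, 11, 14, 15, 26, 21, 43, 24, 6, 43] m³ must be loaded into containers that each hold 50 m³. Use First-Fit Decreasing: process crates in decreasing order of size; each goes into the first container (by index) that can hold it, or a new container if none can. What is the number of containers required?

7 containers

Sorted descending: 43, 43, 35, 26, 24, 21, 17, 16, 15, 14, 13, 11, 9, 9, 6.
container 1: place 43 m³, 7 m³ left
container 2: place 43 m³, 7 m³ left
container 3: place 35 m³, 15 m³ left
container 4: place 26 m³, 24 m³ left
container 4: place 24 m³, 0 m³ left
container 5: place 21 m³, 29 m³ left
container 5: place 17 m³, 12 m³ left
container 6: place 16 m³, 34 m³ left
container 3: place 15 m³, 0 m³ left
container 6: place 14 m³, 20 m³ left
container 6: place 13 m³, 7 m³ left
container 5: place 11 m³, 1 m³ left
container 7: place 9 m³, 41 m³ left
container 7: place 9 m³, 32 m³ left
container 1: place 6 m³, 1 m³ left
Final containers: [43,6] [43] [35,15] [26,24] [21,17,11] [16,14,13] [9,9].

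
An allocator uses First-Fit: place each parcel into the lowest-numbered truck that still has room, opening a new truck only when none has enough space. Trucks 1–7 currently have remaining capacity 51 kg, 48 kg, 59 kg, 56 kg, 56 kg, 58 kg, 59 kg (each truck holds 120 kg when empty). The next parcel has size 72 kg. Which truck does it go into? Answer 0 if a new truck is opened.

No truck has ≥ 72 kg free, so a new truck is opened.

0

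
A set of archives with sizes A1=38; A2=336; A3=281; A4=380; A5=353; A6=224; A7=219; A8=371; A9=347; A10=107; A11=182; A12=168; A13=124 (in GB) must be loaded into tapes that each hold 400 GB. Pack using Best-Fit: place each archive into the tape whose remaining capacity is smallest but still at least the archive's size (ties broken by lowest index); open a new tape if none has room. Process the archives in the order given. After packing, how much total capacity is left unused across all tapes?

A1 (38 GB) → tape 1 (remaining 362 GB)
A2 (336 GB) → tape 1 (remaining 26 GB)
A3 (281 GB) → tape 2 (remaining 119 GB)
A4 (380 GB) → tape 3 (remaining 20 GB)
A5 (353 GB) → tape 4 (remaining 47 GB)
A6 (224 GB) → tape 5 (remaining 176 GB)
A7 (219 GB) → tape 6 (remaining 181 GB)
A8 (371 GB) → tape 7 (remaining 29 GB)
A9 (347 GB) → tape 8 (remaining 53 GB)
A10 (107 GB) → tape 2 (remaining 12 GB)
A11 (182 GB) → tape 9 (remaining 218 GB)
A12 (168 GB) → tape 5 (remaining 8 GB)
A13 (124 GB) → tape 6 (remaining 57 GB)
9 tapes × 400 GB = 3600 GB; used 3130 GB; unused 470 GB.

470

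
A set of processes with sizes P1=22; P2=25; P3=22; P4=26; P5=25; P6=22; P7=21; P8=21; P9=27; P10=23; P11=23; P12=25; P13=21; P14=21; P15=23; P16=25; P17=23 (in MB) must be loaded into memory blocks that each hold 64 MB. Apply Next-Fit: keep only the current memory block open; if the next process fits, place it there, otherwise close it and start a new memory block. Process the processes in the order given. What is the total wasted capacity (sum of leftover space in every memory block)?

memory block 1: place P1 (22 MB), 42 MB left
memory block 1: place P2 (25 MB), 17 MB left
memory block 2: place P3 (22 MB), 42 MB left
memory block 2: place P4 (26 MB), 16 MB left
memory block 3: place P5 (25 MB), 39 MB left
memory block 3: place P6 (22 MB), 17 MB left
memory block 4: place P7 (21 MB), 43 MB left
memory block 4: place P8 (21 MB), 22 MB left
memory block 5: place P9 (27 MB), 37 MB left
memory block 5: place P10 (23 MB), 14 MB left
memory block 6: place P11 (23 MB), 41 MB left
memory block 6: place P12 (25 MB), 16 MB left
memory block 7: place P13 (21 MB), 43 MB left
memory block 7: place P14 (21 MB), 22 MB left
memory block 8: place P15 (23 MB), 41 MB left
memory block 8: place P16 (25 MB), 16 MB left
memory block 9: place P17 (23 MB), 41 MB left
9 memory blocks × 64 MB = 576 MB; used 395 MB; unused 181 MB.

181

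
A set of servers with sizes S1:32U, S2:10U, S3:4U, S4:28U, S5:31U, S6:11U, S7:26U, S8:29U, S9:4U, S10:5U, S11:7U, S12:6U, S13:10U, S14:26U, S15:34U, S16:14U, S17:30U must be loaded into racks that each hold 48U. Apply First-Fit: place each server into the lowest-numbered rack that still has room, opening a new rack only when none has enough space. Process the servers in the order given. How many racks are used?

8 racks

Put S1 (32U) in rack 1; 16U remain.
Put S2 (10U) in rack 1; 6U remain.
Put S3 (4U) in rack 1; 2U remain.
Put S4 (28U) in rack 2; 20U remain.
Put S5 (31U) in rack 3; 17U remain.
Put S6 (11U) in rack 2; 9U remain.
Put S7 (26U) in rack 4; 22U remain.
Put S8 (29U) in rack 5; 19U remain.
Put S9 (4U) in rack 2; 5U remain.
Put S10 (5U) in rack 2; 0U remain.
Put S11 (7U) in rack 3; 10U remain.
Put S12 (6U) in rack 3; 4U remain.
Put S13 (10U) in rack 4; 12U remain.
Put S14 (26U) in rack 6; 22U remain.
Put S15 (34U) in rack 7; 14U remain.
Put S16 (14U) in rack 5; 5U remain.
Put S17 (30U) in rack 8; 18U remain.
Final racks: [32,10,4] [28,11,4,5] [31,7,6] [26,10] [29,14] [26] [34] [30].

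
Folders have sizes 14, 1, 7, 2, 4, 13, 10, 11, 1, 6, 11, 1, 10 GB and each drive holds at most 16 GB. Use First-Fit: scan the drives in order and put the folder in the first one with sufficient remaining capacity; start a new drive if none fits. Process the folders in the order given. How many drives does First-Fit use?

7

Put 14 GB in drive 1; 2 GB remain.
Put 1 GB in drive 1; 1 GB remain.
Put 7 GB in drive 2; 9 GB remain.
Put 2 GB in drive 2; 7 GB remain.
Put 4 GB in drive 2; 3 GB remain.
Put 13 GB in drive 3; 3 GB remain.
Put 10 GB in drive 4; 6 GB remain.
Put 11 GB in drive 5; 5 GB remain.
Put 1 GB in drive 1; 0 GB remain.
Put 6 GB in drive 4; 0 GB remain.
Put 11 GB in drive 6; 5 GB remain.
Put 1 GB in drive 2; 2 GB remain.
Put 10 GB in drive 7; 6 GB remain.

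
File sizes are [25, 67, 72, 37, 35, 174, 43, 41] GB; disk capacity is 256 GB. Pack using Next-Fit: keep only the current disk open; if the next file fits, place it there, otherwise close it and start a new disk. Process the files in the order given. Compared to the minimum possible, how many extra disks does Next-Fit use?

1

Next-Fit: [25,67,72,37,35] [174,43] [41] → 3 disks.
Total size 494 GB; any packing needs at least ⌈494/256⌉ = 2 disks.
An optimal packing achieves that bound: [174,72] [67,43,41,37,35,25] → 2 disks.
Excess: 3 − 2 = 1.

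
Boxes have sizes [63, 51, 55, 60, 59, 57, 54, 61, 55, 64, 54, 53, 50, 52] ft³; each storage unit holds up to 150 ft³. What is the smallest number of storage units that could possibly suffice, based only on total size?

Total size = 63 + 51 + 55 + 60 + 59 + 57 + 54 + 61 + 55 + 64 + 54 + 53 + 50 + 52 = 788 ft³.
⌈788 / 150⌉ = 6.

6 storage units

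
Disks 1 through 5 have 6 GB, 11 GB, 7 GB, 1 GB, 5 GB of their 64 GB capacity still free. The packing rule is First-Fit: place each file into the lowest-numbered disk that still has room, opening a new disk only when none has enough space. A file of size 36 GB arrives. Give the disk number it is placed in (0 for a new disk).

No disk has ≥ 36 GB free, so a new disk is opened.

0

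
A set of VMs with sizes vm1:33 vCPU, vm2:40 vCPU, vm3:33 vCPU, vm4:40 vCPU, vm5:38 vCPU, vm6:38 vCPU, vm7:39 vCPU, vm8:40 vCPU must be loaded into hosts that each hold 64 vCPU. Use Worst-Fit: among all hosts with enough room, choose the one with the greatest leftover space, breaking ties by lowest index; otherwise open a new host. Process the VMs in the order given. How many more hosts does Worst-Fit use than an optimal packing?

Worst-Fit: [33] [40] [33] [40] [38] [38] [39] [40] → 8 hosts.
8 VMs exceed 32 vCPU (half the capacity), and no two of those can share a host, so at least 8 hosts are needed.
So 8 is already optimal.

0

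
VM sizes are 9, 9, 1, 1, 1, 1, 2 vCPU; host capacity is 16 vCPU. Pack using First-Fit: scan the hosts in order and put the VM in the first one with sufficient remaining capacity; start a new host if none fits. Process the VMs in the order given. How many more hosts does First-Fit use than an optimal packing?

First-Fit: [9,1,1,1,1,2] [9] → 2 hosts.
Total size 24 vCPU; any packing needs at least ⌈24/16⌉ = 2 hosts.
So 2 is already optimal.

0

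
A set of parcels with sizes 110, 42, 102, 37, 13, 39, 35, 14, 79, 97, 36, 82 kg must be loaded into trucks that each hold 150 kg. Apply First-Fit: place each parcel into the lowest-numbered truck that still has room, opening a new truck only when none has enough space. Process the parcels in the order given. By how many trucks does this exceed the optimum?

1

First-Fit: [110,37] [42,102] [13,39,35,14,36] [79] [97] [82] → 6 trucks.
Total size 686 kg; any packing needs at least ⌈686/150⌉ = 5 trucks.
An optimal packing achieves that bound: [110,39] [102,42] [97,37,14] [82,36,13] [79,35] → 5 trucks.
Excess: 6 − 5 = 1.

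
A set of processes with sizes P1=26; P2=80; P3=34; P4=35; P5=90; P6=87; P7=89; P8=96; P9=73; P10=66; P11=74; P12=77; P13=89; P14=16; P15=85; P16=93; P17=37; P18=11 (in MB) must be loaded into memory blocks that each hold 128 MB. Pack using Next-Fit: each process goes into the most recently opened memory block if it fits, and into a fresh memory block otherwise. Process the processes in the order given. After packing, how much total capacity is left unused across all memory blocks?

634

Put P1 (26 MB) in memory block 1; 102 MB remain.
Put P2 (80 MB) in memory block 1; 22 MB remain.
Put P3 (34 MB) in memory block 2; 94 MB remain.
Put P4 (35 MB) in memory block 2; 59 MB remain.
Put P5 (90 MB) in memory block 3; 38 MB remain.
Put P6 (87 MB) in memory block 4; 41 MB remain.
Put P7 (89 MB) in memory block 5; 39 MB remain.
Put P8 (96 MB) in memory block 6; 32 MB remain.
Put P9 (73 MB) in memory block 7; 55 MB remain.
Put P10 (66 MB) in memory block 8; 62 MB remain.
Put P11 (74 MB) in memory block 9; 54 MB remain.
Put P12 (77 MB) in memory block 10; 51 MB remain.
Put P13 (89 MB) in memory block 11; 39 MB remain.
Put P14 (16 MB) in memory block 11; 23 MB remain.
Put P15 (85 MB) in memory block 12; 43 MB remain.
Put P16 (93 MB) in memory block 13; 35 MB remain.
Put P17 (37 MB) in memory block 14; 91 MB remain.
Put P18 (11 MB) in memory block 14; 80 MB remain.
14 memory blocks × 128 MB = 1792 MB; used 1158 MB; unused 634 MB.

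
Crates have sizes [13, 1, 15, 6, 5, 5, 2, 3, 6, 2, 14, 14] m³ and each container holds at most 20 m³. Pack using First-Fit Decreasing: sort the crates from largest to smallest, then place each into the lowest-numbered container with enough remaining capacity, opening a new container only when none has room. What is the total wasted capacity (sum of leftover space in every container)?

Sorted descending: 15, 14, 14, 13, 6, 6, 5, 5, 3, 2, 2, 1.
Put 15 m³ in container 1; 5 m³ remain.
Put 14 m³ in container 2; 6 m³ remain.
Put 14 m³ in container 3; 6 m³ remain.
Put 13 m³ in container 4; 7 m³ remain.
Put 6 m³ in container 2; 0 m³ remain.
Put 6 m³ in container 3; 0 m³ remain.
Put 5 m³ in container 1; 0 m³ remain.
Put 5 m³ in container 4; 2 m³ remain.
Put 3 m³ in container 5; 17 m³ remain.
Put 2 m³ in container 4; 0 m³ remain.
Put 2 m³ in container 5; 15 m³ remain.
Put 1 m³ in container 5; 14 m³ remain.
5 containers × 20 m³ = 100 m³; used 86 m³; unused 14 m³.

14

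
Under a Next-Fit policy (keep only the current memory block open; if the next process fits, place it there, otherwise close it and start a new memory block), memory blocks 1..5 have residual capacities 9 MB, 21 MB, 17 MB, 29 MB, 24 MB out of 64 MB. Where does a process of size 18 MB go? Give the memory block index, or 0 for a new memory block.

Next-Fit only looks at memory block 5, which has 24 MB free.
18 MB fits there.

5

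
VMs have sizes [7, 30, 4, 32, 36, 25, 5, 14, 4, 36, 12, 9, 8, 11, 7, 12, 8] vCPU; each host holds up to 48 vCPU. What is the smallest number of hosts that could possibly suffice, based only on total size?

6 hosts

Total size = 7 + 30 + 4 + 32 + 36 + 25 + 5 + 14 + 4 + 36 + 12 + 9 + 8 + 11 + 7 + 12 + 8 = 260 vCPU.
⌈260 / 48⌉ = 6.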